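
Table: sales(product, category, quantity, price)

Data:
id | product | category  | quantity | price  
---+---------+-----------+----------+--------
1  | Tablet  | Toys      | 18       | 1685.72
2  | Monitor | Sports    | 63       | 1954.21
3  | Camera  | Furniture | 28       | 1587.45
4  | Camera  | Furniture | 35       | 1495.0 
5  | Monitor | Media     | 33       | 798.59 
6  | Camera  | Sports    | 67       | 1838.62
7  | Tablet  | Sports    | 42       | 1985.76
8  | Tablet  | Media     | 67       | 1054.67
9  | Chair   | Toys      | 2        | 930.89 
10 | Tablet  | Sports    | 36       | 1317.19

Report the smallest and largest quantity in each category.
SELECT category, MIN(quantity), MAX(quantity)
FROM sales
GROUP BY category

Result:
  Furniture: min=28, max=35
  Media: min=33, max=67
  Sports: min=36, max=67
  Toys: min=2, max=18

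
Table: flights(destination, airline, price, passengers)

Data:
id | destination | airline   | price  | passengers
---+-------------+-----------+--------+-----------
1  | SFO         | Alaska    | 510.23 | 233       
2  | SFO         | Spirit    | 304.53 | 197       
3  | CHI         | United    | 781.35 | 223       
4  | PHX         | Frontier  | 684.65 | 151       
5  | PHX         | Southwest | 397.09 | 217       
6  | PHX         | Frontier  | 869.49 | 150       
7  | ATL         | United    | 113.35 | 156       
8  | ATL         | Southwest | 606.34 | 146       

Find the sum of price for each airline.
SELECT airline, SUM(price) as result
FROM flights
GROUP BY airline

Result:
  Alaska: 510.23
  Frontier: 1554.14
  Southwest: 1003.43
  Spirit: 304.53
  United: 894.70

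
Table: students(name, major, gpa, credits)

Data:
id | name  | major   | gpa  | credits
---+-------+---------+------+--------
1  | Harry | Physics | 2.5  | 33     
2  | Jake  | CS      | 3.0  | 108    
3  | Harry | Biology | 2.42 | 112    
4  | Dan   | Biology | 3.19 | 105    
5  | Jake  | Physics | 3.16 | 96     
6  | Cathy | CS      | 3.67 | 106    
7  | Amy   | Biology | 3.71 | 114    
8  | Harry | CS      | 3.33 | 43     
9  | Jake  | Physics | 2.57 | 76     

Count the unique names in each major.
SELECT major, COUNT(DISTINCT name)
FROM students
GROUP BY major

Result:
  Biology: 3 distinct
  CS: 3 distinct
  Physics: 2 distinct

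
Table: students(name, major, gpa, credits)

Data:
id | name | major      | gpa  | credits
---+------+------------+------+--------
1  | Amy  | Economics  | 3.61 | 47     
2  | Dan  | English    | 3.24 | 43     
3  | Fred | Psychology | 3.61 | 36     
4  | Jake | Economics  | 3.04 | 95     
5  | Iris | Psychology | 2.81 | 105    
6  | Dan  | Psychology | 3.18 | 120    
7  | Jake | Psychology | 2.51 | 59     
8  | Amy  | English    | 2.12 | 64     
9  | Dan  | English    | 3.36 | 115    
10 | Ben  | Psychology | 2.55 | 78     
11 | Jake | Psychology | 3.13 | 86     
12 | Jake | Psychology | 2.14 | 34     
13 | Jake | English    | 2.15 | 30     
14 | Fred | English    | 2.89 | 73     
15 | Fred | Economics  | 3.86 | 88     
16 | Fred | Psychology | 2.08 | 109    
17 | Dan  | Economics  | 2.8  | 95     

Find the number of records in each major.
SELECT major, COUNT(*) as count
FROM students
GROUP BY major

Result:
  Economics: 4
  English: 5
  Psychology: 8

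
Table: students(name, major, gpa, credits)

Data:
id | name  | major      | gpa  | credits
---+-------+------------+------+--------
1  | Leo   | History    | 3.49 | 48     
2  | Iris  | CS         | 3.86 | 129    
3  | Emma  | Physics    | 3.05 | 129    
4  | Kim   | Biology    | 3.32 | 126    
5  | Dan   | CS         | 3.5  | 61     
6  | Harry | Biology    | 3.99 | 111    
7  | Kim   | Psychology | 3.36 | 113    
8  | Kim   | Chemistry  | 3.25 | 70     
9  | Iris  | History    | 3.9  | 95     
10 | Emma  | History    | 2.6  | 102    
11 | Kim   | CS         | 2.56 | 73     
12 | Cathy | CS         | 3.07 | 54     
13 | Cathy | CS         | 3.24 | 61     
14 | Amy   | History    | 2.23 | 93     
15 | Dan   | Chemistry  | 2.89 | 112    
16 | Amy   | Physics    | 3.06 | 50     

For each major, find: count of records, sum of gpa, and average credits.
SELECT major,
       COUNT(*) as cnt,
       SUM(gpa) as total_gpa,
       AVG(credits) as avg_credits
FROM students
GROUP BY major

Result:
  Biology: 2 records, 7.31 total gpa, 118.50 avg credits
  CS: 5 records, 16.23 total gpa, 75.60 avg credits
  Chemistry: 2 records, 6.14 total gpa, 91.00 avg credits
  History: 4 records, 12.22 total gpa, 84.50 avg credits
  Physics: 2 records, 6.11 total gpa, 89.50 avg credits
  Psychology: 1 records, 3.36 total gpa, 113.00 avg credits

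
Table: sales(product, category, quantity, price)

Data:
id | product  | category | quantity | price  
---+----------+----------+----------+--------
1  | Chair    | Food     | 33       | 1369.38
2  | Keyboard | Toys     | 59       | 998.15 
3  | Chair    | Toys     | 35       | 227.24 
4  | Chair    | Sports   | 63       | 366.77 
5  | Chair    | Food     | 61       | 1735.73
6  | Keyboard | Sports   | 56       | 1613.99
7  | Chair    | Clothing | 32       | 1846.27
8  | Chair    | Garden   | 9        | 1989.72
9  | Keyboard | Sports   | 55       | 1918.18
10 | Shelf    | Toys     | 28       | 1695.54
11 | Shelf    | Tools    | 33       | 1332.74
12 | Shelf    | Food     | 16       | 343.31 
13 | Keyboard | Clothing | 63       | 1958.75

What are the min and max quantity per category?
SELECT category, MIN(quantity), MAX(quantity)
FROM sales
GROUP BY category

Result:
  Clothing: min=32, max=63
  Food: min=16, max=61
  Garden: min=9, max=9
  Sports: min=55, max=63
  Tools: min=33, max=33
  Toys: min=28, max=59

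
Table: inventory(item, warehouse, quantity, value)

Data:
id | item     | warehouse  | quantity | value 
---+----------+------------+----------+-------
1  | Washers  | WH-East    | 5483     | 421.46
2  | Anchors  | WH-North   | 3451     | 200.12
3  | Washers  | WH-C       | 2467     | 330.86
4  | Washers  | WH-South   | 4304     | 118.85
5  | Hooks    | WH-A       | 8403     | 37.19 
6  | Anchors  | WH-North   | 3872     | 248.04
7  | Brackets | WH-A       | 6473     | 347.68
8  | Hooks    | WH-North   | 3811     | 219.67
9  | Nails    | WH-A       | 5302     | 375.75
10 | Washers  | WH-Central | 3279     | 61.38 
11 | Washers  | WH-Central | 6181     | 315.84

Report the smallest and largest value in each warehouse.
SELECT warehouse, MIN(value), MAX(value)
FROM inventory
GROUP BY warehouse

Result:
  WH-A: min=37.19, max=375.75
  WH-C: min=330.86, max=330.86
  WH-Central: min=61.38, max=315.84
  WH-East: min=421.46, max=421.46
  WH-North: min=200.12, max=248.04
  WH-South: min=118.85, max=118.85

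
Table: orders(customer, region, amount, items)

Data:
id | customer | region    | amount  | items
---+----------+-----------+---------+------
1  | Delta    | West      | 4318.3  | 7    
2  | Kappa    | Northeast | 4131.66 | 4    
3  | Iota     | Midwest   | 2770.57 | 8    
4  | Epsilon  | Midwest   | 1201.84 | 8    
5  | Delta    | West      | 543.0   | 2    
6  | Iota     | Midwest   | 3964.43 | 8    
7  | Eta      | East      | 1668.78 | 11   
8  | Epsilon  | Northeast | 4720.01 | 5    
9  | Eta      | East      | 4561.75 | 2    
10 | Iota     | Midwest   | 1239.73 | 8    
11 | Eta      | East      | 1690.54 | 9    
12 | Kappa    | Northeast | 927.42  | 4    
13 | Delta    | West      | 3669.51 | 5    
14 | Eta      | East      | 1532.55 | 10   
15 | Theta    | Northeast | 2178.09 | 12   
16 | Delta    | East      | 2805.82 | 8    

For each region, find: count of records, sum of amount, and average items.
SELECT region,
       COUNT(*) as cnt,
       SUM(amount) as total_amount,
       AVG(items) as avg_items
FROM orders
GROUP BY region

Result:
  East: 5 records, 12259.44 total amount, 8.00 avg items
  Midwest: 4 records, 9176.57 total amount, 8.00 avg items
  Northeast: 4 records, 11957.18 total amount, 6.25 avg items
  West: 3 records, 8530.81 total amount, 4.67 avg items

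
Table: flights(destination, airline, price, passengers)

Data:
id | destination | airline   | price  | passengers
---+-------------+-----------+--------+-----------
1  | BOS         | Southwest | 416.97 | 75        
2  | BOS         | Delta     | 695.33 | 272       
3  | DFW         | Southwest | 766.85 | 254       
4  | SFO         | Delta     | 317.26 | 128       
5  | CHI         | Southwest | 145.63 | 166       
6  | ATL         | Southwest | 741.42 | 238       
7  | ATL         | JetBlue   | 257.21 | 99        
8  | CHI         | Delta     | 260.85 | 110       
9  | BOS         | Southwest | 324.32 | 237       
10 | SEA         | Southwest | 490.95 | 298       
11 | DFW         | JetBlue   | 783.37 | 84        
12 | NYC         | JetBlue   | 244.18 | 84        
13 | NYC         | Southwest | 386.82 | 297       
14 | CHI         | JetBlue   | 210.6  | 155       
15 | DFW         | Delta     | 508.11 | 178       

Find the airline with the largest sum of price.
SELECT airline, SUM(price) as val
FROM flights
GROUP BY airline
ORDER BY val DESC
LIMIT 1

Result: Southwest with sum(price) = 3272.96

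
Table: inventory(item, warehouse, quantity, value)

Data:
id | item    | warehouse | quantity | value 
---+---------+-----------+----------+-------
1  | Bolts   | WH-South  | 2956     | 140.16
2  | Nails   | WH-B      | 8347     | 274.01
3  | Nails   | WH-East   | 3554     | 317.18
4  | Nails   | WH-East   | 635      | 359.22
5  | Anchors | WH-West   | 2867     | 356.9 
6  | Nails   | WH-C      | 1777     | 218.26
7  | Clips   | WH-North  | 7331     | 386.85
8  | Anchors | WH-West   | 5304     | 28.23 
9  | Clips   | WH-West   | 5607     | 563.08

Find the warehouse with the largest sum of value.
SELECT warehouse, SUM(value) as val
FROM inventory
GROUP BY warehouse
ORDER BY val DESC
LIMIT 1

Result: WH-West with sum(value) = 948.21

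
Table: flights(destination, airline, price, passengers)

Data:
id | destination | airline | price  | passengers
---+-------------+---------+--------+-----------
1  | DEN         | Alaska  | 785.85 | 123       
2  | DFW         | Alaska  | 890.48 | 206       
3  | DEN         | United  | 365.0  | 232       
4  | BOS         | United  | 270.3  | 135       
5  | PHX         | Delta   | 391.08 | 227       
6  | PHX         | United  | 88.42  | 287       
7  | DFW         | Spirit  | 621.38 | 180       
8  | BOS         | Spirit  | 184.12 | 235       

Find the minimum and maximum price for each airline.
SELECT airline, MIN(price), MAX(price)
FROM flights
GROUP BY airline

Result:
  Alaska: min=785.85, max=890.48
  Delta: min=391.08, max=391.08
  Spirit: min=184.12, max=621.38
  United: min=88.42, max=365.00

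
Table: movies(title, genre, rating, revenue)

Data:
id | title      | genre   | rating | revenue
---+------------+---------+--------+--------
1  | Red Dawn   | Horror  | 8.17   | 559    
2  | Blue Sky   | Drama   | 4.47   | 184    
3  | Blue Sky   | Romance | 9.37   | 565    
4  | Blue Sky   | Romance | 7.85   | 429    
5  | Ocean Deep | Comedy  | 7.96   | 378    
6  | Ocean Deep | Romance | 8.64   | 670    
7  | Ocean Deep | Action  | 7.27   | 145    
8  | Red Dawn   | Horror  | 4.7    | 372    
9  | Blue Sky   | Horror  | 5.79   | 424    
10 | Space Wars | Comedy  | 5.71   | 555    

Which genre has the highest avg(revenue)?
SELECT genre, AVG(revenue) as val
FROM movies
GROUP BY genre
ORDER BY val DESC
LIMIT 1

Result: Romance with avg(revenue) = 554.67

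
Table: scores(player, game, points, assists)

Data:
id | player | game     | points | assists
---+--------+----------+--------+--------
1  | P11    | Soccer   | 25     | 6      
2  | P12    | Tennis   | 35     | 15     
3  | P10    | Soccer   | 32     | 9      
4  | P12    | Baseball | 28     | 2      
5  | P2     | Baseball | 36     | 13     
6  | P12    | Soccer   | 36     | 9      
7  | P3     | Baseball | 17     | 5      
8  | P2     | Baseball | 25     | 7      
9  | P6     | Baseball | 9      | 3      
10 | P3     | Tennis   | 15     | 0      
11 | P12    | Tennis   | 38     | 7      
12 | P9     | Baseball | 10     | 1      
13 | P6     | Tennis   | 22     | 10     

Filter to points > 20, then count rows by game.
SELECT game, COUNT(*)
FROM scores
WHERE points > 20
GROUP BY game

Note: WHERE filters rows before grouping.

Result:
  Baseball: 3
  Soccer: 3
  Tennis: 3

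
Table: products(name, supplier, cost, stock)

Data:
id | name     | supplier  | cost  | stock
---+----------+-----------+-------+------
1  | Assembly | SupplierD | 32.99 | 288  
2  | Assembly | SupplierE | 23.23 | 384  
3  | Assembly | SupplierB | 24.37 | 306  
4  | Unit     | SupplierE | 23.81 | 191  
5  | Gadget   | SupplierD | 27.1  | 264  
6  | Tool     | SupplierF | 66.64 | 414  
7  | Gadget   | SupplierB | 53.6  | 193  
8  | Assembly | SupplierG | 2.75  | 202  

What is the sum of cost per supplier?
SELECT supplier, SUM(cost) as result
FROM products
GROUP BY supplier

Result:
  SupplierB: 77.97
  SupplierD: 60.09
  SupplierE: 47.04
  SupplierF: 66.64
  SupplierG: 2.75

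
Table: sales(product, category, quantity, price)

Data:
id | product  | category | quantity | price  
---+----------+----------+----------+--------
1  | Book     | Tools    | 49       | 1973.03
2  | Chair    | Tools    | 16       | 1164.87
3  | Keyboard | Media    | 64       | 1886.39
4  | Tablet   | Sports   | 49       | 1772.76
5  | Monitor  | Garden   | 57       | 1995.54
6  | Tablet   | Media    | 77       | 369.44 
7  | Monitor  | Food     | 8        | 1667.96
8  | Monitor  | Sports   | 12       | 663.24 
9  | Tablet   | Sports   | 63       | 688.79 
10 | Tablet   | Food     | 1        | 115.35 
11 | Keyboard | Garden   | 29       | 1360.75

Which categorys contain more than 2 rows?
SELECT category, COUNT(*) as cnt
FROM sales
GROUP BY category
HAVING COUNT(*) > 2

Result:
  Sports: 3

Note: HAVING filters groups after aggregation, WHERE filters rows before.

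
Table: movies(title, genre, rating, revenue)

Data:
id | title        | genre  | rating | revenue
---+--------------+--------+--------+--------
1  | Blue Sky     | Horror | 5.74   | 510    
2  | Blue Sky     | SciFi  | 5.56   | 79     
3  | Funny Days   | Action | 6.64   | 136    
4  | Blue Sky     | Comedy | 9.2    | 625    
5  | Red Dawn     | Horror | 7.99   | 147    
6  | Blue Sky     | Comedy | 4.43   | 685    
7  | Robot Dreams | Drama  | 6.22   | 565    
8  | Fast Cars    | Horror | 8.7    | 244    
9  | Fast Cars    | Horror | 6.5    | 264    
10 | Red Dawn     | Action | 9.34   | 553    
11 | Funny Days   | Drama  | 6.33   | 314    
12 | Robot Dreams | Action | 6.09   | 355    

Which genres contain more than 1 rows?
SELECT genre, COUNT(*) as cnt
FROM movies
GROUP BY genre
HAVING COUNT(*) > 1

Result:
  Action: 3
  Comedy: 2
  Drama: 2
  Horror: 4

Note: HAVING filters groups after aggregation, WHERE filters rows before.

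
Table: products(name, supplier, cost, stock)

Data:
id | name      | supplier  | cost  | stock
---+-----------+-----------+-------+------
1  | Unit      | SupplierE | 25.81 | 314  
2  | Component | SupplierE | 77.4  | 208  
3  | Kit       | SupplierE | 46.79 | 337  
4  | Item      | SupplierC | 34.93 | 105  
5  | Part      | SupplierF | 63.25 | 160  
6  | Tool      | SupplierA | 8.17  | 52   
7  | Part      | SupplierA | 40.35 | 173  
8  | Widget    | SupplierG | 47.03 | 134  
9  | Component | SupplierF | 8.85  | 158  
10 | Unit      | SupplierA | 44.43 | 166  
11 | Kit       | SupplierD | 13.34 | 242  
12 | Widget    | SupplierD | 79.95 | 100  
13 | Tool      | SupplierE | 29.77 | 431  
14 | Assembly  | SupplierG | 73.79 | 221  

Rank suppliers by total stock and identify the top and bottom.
SELECT supplier, SUM(stock)
FROM products
GROUP BY supplier
ORDER BY SUM(stock)

All groups:
  SupplierC: 105
  SupplierF: 318
  SupplierD: 342
  SupplierG: 355
  SupplierA: 391
  SupplierE: 1290

Highest: SupplierE (1290)
Lowest: SupplierC (105)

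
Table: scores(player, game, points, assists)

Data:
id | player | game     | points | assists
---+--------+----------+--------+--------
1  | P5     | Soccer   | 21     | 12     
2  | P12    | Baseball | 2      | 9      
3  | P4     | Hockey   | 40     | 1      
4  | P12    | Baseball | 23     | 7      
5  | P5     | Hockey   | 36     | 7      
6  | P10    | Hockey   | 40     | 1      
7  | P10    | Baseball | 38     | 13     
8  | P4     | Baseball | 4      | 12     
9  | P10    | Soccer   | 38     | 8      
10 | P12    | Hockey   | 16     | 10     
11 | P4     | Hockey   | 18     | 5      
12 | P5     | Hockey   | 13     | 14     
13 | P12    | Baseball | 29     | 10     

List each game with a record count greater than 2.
SELECT game, COUNT(*) as cnt
FROM scores
GROUP BY game
HAVING COUNT(*) > 2

Result:
  Baseball: 5
  Hockey: 6

Note: HAVING filters groups after aggregation, WHERE filters rows before.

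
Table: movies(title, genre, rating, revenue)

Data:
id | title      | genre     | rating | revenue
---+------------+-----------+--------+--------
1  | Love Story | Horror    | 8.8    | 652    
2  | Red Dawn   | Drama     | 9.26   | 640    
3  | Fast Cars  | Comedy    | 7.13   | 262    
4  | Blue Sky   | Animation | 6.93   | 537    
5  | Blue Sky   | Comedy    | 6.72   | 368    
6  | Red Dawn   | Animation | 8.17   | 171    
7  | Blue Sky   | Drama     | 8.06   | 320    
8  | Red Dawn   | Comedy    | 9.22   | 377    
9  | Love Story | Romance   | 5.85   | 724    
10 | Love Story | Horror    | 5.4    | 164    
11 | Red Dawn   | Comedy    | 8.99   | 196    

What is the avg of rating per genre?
SELECT genre, AVG(rating) as result
FROM movies
GROUP BY genre

Result:
  Animation: 7.55
  Comedy: 8.02
  Drama: 8.66
  Horror: 7.10
  Romance: 5.85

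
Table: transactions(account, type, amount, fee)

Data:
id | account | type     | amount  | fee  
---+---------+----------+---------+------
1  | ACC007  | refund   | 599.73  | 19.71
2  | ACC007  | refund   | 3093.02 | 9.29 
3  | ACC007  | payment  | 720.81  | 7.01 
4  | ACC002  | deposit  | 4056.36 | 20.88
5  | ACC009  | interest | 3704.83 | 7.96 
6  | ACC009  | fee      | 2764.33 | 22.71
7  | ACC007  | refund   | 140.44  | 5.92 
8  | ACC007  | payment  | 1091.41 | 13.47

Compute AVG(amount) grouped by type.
SELECT type, AVG(amount) as result
FROM transactions
GROUP BY type

Result:
  deposit: 4056.36
  fee: 2764.33
  interest: 3704.83
  payment: 906.11
  refund: 1277.73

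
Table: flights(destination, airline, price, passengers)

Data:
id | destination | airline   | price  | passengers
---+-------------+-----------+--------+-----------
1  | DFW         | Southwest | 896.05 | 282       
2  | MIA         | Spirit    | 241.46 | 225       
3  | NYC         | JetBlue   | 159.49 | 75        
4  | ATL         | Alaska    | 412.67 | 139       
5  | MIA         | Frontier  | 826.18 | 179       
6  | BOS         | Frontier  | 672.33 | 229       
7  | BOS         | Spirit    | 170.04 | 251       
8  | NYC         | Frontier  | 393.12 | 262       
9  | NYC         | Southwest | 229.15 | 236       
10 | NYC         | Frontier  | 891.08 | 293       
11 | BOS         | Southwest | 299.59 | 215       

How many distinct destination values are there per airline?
SELECT airline, COUNT(DISTINCT destination)
FROM flights
GROUP BY airline

Result:
  Alaska: 1 distinct
  Frontier: 3 distinct
  JetBlue: 1 distinct
  Southwest: 3 distinct
  Spirit: 2 distinct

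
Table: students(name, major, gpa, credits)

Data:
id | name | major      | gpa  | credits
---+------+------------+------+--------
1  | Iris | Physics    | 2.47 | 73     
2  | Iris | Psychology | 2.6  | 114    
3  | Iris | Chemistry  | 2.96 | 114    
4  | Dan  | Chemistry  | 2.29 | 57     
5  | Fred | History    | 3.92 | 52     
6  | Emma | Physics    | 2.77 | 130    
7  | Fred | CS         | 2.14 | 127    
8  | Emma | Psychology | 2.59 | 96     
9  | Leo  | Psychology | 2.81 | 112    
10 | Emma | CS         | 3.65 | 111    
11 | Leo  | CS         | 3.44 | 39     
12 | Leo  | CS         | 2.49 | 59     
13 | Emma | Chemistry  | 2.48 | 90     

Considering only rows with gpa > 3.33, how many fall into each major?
SELECT major, COUNT(*)
FROM students
WHERE gpa > 3.33
GROUP BY major

Note: WHERE filters rows before grouping.

Result:
  CS: 2
  History: 1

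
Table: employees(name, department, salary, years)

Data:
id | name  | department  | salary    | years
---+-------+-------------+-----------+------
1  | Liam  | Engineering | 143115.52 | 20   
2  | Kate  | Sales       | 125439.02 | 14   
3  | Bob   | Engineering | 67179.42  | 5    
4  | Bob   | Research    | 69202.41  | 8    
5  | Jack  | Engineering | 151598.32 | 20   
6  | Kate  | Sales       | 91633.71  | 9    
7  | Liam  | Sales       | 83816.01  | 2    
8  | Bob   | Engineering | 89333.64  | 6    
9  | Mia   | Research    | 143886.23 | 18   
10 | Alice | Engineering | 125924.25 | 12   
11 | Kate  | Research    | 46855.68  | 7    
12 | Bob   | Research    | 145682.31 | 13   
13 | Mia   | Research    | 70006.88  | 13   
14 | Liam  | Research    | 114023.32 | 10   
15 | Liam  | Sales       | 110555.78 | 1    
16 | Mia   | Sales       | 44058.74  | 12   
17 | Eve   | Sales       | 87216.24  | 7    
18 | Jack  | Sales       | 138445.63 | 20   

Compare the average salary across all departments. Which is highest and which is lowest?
SELECT department, AVG(salary)
FROM employees
GROUP BY department
ORDER BY AVG(salary)

All groups:
  Sales: 97309.30
  Research: 98276.14
  Engineering: 115430.23

Highest: Engineering (115430.23)
Lowest: Sales (97309.30)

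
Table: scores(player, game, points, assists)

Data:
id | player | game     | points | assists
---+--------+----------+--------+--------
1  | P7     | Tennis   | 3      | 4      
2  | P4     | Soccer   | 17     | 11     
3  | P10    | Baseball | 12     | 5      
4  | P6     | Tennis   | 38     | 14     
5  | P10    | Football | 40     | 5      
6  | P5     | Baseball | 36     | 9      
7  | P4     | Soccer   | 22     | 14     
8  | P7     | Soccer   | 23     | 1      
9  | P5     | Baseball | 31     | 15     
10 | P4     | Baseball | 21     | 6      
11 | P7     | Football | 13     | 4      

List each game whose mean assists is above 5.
SELECT game, AVG(assists)
FROM scores
GROUP BY game
HAVING AVG(assists) > 5

Result:
  Baseball: avg=8.75
  Soccer: avg=8.67
  Tennis: avg=9.00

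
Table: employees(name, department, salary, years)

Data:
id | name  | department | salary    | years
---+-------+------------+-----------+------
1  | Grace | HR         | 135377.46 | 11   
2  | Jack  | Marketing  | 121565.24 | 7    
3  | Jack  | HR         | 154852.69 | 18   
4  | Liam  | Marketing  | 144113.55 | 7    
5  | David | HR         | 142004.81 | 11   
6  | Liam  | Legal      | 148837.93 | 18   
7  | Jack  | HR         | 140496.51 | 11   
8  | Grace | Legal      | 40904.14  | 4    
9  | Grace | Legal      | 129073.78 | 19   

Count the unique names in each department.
SELECT department, COUNT(DISTINCT name)
FROM employees
GROUP BY department

Result:
  HR: 3 distinct
  Legal: 2 distinct
  Marketing: 2 distinct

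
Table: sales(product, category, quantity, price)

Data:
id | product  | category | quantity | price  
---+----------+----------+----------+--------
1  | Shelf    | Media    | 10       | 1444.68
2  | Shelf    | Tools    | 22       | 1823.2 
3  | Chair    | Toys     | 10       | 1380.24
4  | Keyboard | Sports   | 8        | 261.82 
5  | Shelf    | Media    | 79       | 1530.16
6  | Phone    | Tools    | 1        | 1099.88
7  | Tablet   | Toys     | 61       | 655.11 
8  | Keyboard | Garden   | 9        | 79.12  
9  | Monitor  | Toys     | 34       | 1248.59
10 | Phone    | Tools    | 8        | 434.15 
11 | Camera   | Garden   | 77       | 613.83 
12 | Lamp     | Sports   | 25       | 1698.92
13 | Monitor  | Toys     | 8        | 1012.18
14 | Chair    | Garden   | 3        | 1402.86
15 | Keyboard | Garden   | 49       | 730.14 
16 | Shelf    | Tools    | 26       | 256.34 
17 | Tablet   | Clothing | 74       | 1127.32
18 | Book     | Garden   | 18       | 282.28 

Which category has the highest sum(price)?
SELECT category, SUM(price) as val
FROM sales
GROUP BY category
ORDER BY val DESC
LIMIT 1

Result: Toys with sum(price) = 4296.12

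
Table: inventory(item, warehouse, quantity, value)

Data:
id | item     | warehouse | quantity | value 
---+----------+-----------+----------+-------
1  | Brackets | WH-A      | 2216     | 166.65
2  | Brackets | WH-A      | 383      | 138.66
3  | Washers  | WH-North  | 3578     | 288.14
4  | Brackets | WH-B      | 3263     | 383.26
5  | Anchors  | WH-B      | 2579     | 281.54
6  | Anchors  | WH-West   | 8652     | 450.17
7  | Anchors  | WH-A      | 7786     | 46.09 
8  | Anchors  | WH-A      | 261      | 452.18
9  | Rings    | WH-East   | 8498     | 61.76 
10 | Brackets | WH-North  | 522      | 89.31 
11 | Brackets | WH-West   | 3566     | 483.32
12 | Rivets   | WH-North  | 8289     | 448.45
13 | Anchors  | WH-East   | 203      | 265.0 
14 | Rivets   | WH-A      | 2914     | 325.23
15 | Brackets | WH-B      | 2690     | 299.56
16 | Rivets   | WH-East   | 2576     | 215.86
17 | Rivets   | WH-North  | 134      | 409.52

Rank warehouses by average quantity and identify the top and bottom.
SELECT warehouse, AVG(quantity)
FROM inventory
GROUP BY warehouse
ORDER BY AVG(quantity)

All groups:
  WH-A: 2712.00
  WH-B: 2844.00
  WH-North: 3130.75
  WH-East: 3759.00
  WH-West: 6109.00

Highest: WH-West (6109.00)
Lowest: WH-A (2712.00)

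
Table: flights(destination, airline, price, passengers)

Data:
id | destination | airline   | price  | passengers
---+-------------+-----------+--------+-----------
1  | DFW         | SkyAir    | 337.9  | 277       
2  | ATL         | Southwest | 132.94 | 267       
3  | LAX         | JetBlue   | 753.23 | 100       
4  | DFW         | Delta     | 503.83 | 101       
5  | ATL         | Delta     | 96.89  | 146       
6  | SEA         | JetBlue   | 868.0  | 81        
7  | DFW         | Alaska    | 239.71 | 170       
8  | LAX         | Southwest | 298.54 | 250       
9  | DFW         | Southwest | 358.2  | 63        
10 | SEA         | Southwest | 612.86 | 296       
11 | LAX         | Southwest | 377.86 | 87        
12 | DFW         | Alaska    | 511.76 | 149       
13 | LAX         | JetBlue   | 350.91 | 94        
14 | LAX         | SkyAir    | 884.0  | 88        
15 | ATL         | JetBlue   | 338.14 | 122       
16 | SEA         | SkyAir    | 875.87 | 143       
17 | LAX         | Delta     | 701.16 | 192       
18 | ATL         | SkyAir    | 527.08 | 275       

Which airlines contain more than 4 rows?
SELECT airline, COUNT(*) as cnt
FROM flights
GROUP BY airline
HAVING COUNT(*) > 4

Result:
  Southwest: 5

Note: HAVING filters groups after aggregation, WHERE filters rows before.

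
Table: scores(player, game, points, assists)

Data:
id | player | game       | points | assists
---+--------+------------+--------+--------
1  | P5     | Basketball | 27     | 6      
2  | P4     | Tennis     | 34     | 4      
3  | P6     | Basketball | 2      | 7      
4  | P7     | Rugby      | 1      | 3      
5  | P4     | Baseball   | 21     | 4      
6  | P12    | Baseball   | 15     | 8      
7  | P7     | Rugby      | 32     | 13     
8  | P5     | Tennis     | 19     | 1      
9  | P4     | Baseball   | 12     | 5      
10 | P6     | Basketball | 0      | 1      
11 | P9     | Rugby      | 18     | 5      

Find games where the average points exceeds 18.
SELECT game, AVG(points)
FROM scores
GROUP BY game
HAVING AVG(points) > 18

Result:
  Tennis: avg=26.50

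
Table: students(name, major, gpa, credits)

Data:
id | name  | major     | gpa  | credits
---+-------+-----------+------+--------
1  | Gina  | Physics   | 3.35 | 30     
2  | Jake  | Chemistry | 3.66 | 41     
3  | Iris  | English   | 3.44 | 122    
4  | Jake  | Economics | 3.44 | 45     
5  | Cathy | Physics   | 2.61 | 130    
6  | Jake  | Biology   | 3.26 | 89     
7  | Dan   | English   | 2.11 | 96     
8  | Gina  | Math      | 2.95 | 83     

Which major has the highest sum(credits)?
SELECT major, SUM(credits) as val
FROM students
GROUP BY major
ORDER BY val DESC
LIMIT 1

Result: English with sum(credits) = 218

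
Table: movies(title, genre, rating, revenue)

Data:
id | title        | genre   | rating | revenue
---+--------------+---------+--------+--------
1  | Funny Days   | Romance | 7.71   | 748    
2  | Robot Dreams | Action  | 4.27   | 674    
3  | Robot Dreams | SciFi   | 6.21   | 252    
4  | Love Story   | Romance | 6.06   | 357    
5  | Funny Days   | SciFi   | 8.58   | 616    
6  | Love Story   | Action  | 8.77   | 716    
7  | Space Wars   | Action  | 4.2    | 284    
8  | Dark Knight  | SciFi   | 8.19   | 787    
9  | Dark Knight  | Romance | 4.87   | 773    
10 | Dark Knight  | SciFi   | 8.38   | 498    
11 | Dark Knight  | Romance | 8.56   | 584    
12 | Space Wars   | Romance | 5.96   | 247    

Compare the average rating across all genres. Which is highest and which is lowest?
SELECT genre, AVG(rating)
FROM movies
GROUP BY genre
ORDER BY AVG(rating)

All groups:
  Action: 5.75
  Romance: 6.63
  SciFi: 7.84

Highest: SciFi (7.84)
Lowest: Action (5.75)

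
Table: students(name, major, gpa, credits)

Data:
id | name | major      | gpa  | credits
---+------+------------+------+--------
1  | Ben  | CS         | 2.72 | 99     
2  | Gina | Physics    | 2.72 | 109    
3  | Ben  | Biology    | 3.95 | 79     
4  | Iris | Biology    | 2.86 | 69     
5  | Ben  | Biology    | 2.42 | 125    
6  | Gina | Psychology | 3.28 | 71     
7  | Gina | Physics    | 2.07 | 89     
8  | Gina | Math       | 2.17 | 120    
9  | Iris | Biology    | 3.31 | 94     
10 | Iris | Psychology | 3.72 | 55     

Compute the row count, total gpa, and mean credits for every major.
SELECT major,
       COUNT(*) as cnt,
       SUM(gpa) as total_gpa,
       AVG(credits) as avg_credits
FROM students
GROUP BY major

Result:
  Biology: 4 records, 12.54 total gpa, 91.75 avg credits
  CS: 1 records, 2.72 total gpa, 99.00 avg credits
  Math: 1 records, 2.17 total gpa, 120.00 avg credits
  Physics: 2 records, 4.79 total gpa, 99.00 avg credits
  Psychology: 2 records, 7.00 total gpa, 63.00 avg credits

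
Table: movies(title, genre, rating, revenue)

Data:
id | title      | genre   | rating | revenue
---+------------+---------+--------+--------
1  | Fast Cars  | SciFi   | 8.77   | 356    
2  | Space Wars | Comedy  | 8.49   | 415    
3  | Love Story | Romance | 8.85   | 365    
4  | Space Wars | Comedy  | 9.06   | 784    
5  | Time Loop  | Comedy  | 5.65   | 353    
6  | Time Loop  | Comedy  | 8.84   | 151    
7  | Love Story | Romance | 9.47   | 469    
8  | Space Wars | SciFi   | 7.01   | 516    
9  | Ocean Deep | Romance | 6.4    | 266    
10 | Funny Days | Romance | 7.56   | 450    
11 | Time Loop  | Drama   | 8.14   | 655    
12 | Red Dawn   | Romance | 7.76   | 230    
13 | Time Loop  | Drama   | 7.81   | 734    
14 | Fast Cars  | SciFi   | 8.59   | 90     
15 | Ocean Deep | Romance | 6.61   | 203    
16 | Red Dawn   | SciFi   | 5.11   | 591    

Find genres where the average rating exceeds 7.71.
SELECT genre, AVG(rating)
FROM movies
GROUP BY genre
HAVING AVG(rating) > 7.71

Result:
  Comedy: avg=8.01
  Drama: avg=7.98
  Romance: avg=7.78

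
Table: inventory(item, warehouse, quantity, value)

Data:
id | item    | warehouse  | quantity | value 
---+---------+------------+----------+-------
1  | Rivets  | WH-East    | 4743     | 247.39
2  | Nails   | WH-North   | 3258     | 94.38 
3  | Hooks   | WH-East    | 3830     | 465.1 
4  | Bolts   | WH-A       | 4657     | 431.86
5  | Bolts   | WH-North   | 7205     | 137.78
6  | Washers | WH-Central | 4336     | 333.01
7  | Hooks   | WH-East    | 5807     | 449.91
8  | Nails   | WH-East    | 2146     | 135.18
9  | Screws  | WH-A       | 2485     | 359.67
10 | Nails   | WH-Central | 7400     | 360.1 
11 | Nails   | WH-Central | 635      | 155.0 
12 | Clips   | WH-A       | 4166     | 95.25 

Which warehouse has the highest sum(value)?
SELECT warehouse, SUM(value) as val
FROM inventory
GROUP BY warehouse
ORDER BY val DESC
LIMIT 1

Result: WH-East with sum(value) = 1297.58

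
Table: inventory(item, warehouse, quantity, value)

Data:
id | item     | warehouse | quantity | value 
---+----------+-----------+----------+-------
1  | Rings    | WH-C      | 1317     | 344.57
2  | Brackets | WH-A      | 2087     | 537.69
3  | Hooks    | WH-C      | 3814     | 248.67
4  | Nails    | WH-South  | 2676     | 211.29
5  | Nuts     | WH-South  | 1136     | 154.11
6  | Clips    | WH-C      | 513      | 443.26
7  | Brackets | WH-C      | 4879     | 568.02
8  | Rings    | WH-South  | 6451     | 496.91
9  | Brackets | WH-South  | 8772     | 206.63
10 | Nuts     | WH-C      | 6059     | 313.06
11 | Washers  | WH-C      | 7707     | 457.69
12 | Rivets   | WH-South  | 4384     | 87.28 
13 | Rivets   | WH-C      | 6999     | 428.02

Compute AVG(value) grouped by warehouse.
SELECT warehouse, AVG(value) as result
FROM inventory
GROUP BY warehouse

Result:
  WH-A: 537.69
  WH-C: 400.47
  WH-South: 231.24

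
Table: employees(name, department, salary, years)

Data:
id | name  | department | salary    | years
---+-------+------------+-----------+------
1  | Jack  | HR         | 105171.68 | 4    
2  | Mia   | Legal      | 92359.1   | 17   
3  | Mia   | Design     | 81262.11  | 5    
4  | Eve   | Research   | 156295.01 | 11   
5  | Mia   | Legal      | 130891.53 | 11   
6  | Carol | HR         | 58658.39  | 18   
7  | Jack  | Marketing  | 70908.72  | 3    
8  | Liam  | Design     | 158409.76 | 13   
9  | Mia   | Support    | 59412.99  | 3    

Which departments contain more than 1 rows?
SELECT department, COUNT(*) as cnt
FROM employees
GROUP BY department
HAVING COUNT(*) > 1

Result:
  Design: 2
  HR: 2
  Legal: 2

Note: HAVING filters groups after aggregation, WHERE filters rows before.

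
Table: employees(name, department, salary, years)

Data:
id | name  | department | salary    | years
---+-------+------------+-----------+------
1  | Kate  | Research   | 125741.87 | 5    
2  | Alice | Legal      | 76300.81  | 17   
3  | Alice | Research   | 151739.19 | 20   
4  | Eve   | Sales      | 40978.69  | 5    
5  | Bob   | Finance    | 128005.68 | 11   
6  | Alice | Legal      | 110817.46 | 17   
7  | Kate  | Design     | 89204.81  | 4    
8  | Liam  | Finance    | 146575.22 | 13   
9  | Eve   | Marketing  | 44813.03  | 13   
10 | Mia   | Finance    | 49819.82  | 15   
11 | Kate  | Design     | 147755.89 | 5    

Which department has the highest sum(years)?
SELECT department, SUM(years) as val
FROM employees
GROUP BY department
ORDER BY val DESC
LIMIT 1

Result: Finance with sum(years) = 39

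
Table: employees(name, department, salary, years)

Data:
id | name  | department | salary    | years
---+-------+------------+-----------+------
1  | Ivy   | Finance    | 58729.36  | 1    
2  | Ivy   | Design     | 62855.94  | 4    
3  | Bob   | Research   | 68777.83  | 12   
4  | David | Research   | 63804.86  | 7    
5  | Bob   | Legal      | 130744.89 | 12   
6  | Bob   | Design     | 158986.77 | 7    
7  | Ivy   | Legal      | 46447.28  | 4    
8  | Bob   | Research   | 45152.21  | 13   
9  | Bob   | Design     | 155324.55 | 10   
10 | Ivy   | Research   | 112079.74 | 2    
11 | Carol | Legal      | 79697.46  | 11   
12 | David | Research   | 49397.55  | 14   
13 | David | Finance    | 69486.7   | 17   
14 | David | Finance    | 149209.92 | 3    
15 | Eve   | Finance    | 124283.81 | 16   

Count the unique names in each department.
SELECT department, COUNT(DISTINCT name)
FROM employees
GROUP BY department

Result:
  Design: 2 distinct
  Finance: 3 distinct
  Legal: 3 distinct
  Research: 3 distinct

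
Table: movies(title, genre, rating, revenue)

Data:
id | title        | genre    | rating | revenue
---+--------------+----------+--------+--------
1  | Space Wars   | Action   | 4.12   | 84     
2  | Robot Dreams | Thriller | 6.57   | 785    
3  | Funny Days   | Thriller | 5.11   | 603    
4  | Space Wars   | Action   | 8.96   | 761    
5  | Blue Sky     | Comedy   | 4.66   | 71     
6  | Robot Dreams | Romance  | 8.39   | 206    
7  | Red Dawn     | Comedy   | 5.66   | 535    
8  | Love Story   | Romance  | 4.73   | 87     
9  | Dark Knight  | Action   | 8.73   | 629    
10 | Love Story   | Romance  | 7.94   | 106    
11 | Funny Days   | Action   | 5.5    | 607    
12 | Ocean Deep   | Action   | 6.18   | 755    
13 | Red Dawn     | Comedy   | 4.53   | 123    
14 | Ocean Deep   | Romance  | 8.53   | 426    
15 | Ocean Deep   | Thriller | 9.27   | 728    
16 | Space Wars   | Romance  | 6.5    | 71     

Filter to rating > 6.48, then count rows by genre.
SELECT genre, COUNT(*)
FROM movies
WHERE rating > 6.48
GROUP BY genre

Note: WHERE filters rows before grouping.

Result:
  Action: 2
  Romance: 4
  Thriller: 2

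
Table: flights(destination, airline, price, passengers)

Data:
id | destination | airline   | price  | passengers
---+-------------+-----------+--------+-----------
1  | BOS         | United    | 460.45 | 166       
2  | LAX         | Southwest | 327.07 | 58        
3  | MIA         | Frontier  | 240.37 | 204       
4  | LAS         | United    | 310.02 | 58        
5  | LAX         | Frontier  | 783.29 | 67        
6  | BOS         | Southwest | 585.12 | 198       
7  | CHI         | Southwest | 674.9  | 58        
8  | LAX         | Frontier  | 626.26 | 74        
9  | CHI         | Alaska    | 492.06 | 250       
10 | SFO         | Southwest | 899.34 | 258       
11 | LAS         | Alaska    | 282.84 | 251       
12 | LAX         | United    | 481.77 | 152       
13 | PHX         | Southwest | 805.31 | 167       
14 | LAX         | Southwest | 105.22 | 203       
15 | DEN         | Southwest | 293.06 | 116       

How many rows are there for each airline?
SELECT airline, COUNT(*) as count
FROM flights
GROUP BY airline

Result:
  Alaska: 2
  Frontier: 3
  Southwest: 7
  United: 3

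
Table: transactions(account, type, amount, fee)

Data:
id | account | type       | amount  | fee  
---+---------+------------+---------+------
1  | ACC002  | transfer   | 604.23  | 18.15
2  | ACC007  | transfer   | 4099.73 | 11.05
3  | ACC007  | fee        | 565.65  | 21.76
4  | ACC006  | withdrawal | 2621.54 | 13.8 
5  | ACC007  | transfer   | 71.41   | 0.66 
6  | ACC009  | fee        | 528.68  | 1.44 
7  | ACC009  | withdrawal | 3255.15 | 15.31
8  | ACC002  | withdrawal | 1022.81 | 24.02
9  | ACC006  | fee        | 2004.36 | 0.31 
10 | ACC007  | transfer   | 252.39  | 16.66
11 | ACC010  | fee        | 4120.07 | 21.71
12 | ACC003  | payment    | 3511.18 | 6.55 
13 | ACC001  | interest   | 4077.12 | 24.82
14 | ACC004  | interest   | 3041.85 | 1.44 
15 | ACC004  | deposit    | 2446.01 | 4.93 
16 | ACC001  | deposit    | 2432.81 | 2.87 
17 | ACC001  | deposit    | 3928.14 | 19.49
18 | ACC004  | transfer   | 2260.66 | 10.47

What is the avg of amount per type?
SELECT type, AVG(amount) as result
FROM transactions
GROUP BY type

Result:
  deposit: 2935.65
  fee: 1804.69
  interest: 3559.49
  payment: 3511.18
  transfer: 1457.68
  withdrawal: 2299.83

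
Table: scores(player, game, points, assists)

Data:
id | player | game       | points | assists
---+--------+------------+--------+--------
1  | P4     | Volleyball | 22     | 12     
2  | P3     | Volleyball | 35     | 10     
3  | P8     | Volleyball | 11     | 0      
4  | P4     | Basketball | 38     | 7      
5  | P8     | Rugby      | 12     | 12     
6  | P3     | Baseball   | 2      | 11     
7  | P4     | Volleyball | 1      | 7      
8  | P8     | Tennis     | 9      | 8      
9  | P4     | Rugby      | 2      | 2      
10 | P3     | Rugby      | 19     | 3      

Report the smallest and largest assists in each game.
SELECT game, MIN(assists), MAX(assists)
FROM scores
GROUP BY game

Result:
  Baseball: min=11, max=11
  Basketball: min=7, max=7
  Rugby: min=2, max=12
  Tennis: min=8, max=8
  Volleyball: min=0, max=12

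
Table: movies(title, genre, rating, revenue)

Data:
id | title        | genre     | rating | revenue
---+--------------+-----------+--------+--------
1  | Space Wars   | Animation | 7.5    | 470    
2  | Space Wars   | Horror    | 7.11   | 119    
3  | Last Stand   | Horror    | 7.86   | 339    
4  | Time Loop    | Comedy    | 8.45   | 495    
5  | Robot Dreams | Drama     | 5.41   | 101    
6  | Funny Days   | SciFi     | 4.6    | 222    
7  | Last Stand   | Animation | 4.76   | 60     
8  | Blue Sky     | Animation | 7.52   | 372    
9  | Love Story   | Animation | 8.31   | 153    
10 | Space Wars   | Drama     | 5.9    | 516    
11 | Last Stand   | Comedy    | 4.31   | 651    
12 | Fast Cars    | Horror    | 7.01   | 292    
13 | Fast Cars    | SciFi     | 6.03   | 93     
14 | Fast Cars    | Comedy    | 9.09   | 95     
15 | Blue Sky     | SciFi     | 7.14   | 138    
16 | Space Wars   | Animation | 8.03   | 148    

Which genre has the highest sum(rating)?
SELECT genre, SUM(rating) as val
FROM movies
GROUP BY genre
ORDER BY val DESC
LIMIT 1

Result: Animation with sum(rating) = 36.12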